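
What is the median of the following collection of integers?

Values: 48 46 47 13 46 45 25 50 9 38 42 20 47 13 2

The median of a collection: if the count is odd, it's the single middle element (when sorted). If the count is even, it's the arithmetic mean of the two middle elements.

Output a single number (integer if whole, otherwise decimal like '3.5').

Answer: 42

Derivation:
Step 1: insert 48 -> lo=[48] (size 1, max 48) hi=[] (size 0) -> median=48
Step 2: insert 46 -> lo=[46] (size 1, max 46) hi=[48] (size 1, min 48) -> median=47
Step 3: insert 47 -> lo=[46, 47] (size 2, max 47) hi=[48] (size 1, min 48) -> median=47
Step 4: insert 13 -> lo=[13, 46] (size 2, max 46) hi=[47, 48] (size 2, min 47) -> median=46.5
Step 5: insert 46 -> lo=[13, 46, 46] (size 3, max 46) hi=[47, 48] (size 2, min 47) -> median=46
Step 6: insert 45 -> lo=[13, 45, 46] (size 3, max 46) hi=[46, 47, 48] (size 3, min 46) -> median=46
Step 7: insert 25 -> lo=[13, 25, 45, 46] (size 4, max 46) hi=[46, 47, 48] (size 3, min 46) -> median=46
Step 8: insert 50 -> lo=[13, 25, 45, 46] (size 4, max 46) hi=[46, 47, 48, 50] (size 4, min 46) -> median=46
Step 9: insert 9 -> lo=[9, 13, 25, 45, 46] (size 5, max 46) hi=[46, 47, 48, 50] (size 4, min 46) -> median=46
Step 10: insert 38 -> lo=[9, 13, 25, 38, 45] (size 5, max 45) hi=[46, 46, 47, 48, 50] (size 5, min 46) -> median=45.5
Step 11: insert 42 -> lo=[9, 13, 25, 38, 42, 45] (size 6, max 45) hi=[46, 46, 47, 48, 50] (size 5, min 46) -> median=45
Step 12: insert 20 -> lo=[9, 13, 20, 25, 38, 42] (size 6, max 42) hi=[45, 46, 46, 47, 48, 50] (size 6, min 45) -> median=43.5
Step 13: insert 47 -> lo=[9, 13, 20, 25, 38, 42, 45] (size 7, max 45) hi=[46, 46, 47, 47, 48, 50] (size 6, min 46) -> median=45
Step 14: insert 13 -> lo=[9, 13, 13, 20, 25, 38, 42] (size 7, max 42) hi=[45, 46, 46, 47, 47, 48, 50] (size 7, min 45) -> median=43.5
Step 15: insert 2 -> lo=[2, 9, 13, 13, 20, 25, 38, 42] (size 8, max 42) hi=[45, 46, 46, 47, 47, 48, 50] (size 7, min 45) -> median=42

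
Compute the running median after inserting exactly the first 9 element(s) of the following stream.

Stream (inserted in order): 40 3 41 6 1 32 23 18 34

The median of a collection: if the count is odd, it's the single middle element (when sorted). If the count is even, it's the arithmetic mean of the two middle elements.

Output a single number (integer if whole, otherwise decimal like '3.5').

Step 1: insert 40 -> lo=[40] (size 1, max 40) hi=[] (size 0) -> median=40
Step 2: insert 3 -> lo=[3] (size 1, max 3) hi=[40] (size 1, min 40) -> median=21.5
Step 3: insert 41 -> lo=[3, 40] (size 2, max 40) hi=[41] (size 1, min 41) -> median=40
Step 4: insert 6 -> lo=[3, 6] (size 2, max 6) hi=[40, 41] (size 2, min 40) -> median=23
Step 5: insert 1 -> lo=[1, 3, 6] (size 3, max 6) hi=[40, 41] (size 2, min 40) -> median=6
Step 6: insert 32 -> lo=[1, 3, 6] (size 3, max 6) hi=[32, 40, 41] (size 3, min 32) -> median=19
Step 7: insert 23 -> lo=[1, 3, 6, 23] (size 4, max 23) hi=[32, 40, 41] (size 3, min 32) -> median=23
Step 8: insert 18 -> lo=[1, 3, 6, 18] (size 4, max 18) hi=[23, 32, 40, 41] (size 4, min 23) -> median=20.5
Step 9: insert 34 -> lo=[1, 3, 6, 18, 23] (size 5, max 23) hi=[32, 34, 40, 41] (size 4, min 32) -> median=23

Answer: 23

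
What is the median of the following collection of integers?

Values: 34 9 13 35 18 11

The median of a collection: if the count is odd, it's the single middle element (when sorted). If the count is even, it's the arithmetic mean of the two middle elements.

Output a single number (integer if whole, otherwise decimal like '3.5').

Step 1: insert 34 -> lo=[34] (size 1, max 34) hi=[] (size 0) -> median=34
Step 2: insert 9 -> lo=[9] (size 1, max 9) hi=[34] (size 1, min 34) -> median=21.5
Step 3: insert 13 -> lo=[9, 13] (size 2, max 13) hi=[34] (size 1, min 34) -> median=13
Step 4: insert 35 -> lo=[9, 13] (size 2, max 13) hi=[34, 35] (size 2, min 34) -> median=23.5
Step 5: insert 18 -> lo=[9, 13, 18] (size 3, max 18) hi=[34, 35] (size 2, min 34) -> median=18
Step 6: insert 11 -> lo=[9, 11, 13] (size 3, max 13) hi=[18, 34, 35] (size 3, min 18) -> median=15.5

Answer: 15.5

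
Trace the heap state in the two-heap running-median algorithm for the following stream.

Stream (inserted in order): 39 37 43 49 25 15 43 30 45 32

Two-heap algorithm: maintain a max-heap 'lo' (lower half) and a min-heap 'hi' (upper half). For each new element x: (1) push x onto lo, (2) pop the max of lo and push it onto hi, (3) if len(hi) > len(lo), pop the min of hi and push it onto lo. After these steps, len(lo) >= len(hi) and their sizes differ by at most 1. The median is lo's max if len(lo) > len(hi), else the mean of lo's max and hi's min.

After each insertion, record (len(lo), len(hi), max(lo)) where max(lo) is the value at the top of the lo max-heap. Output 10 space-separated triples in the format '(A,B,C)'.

Step 1: insert 39 -> lo=[39] hi=[] -> (len(lo)=1, len(hi)=0, max(lo)=39)
Step 2: insert 37 -> lo=[37] hi=[39] -> (len(lo)=1, len(hi)=1, max(lo)=37)
Step 3: insert 43 -> lo=[37, 39] hi=[43] -> (len(lo)=2, len(hi)=1, max(lo)=39)
Step 4: insert 49 -> lo=[37, 39] hi=[43, 49] -> (len(lo)=2, len(hi)=2, max(lo)=39)
Step 5: insert 25 -> lo=[25, 37, 39] hi=[43, 49] -> (len(lo)=3, len(hi)=2, max(lo)=39)
Step 6: insert 15 -> lo=[15, 25, 37] hi=[39, 43, 49] -> (len(lo)=3, len(hi)=3, max(lo)=37)
Step 7: insert 43 -> lo=[15, 25, 37, 39] hi=[43, 43, 49] -> (len(lo)=4, len(hi)=3, max(lo)=39)
Step 8: insert 30 -> lo=[15, 25, 30, 37] hi=[39, 43, 43, 49] -> (len(lo)=4, len(hi)=4, max(lo)=37)
Step 9: insert 45 -> lo=[15, 25, 30, 37, 39] hi=[43, 43, 45, 49] -> (len(lo)=5, len(hi)=4, max(lo)=39)
Step 10: insert 32 -> lo=[15, 25, 30, 32, 37] hi=[39, 43, 43, 45, 49] -> (len(lo)=5, len(hi)=5, max(lo)=37)

Answer: (1,0,39) (1,1,37) (2,1,39) (2,2,39) (3,2,39) (3,3,37) (4,3,39) (4,4,37) (5,4,39) (5,5,37)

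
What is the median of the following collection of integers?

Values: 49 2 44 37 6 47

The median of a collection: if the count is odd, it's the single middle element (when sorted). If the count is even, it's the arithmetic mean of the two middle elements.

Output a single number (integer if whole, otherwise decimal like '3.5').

Answer: 40.5

Derivation:
Step 1: insert 49 -> lo=[49] (size 1, max 49) hi=[] (size 0) -> median=49
Step 2: insert 2 -> lo=[2] (size 1, max 2) hi=[49] (size 1, min 49) -> median=25.5
Step 3: insert 44 -> lo=[2, 44] (size 2, max 44) hi=[49] (size 1, min 49) -> median=44
Step 4: insert 37 -> lo=[2, 37] (size 2, max 37) hi=[44, 49] (size 2, min 44) -> median=40.5
Step 5: insert 6 -> lo=[2, 6, 37] (size 3, max 37) hi=[44, 49] (size 2, min 44) -> median=37
Step 6: insert 47 -> lo=[2, 6, 37] (size 3, max 37) hi=[44, 47, 49] (size 3, min 44) -> median=40.5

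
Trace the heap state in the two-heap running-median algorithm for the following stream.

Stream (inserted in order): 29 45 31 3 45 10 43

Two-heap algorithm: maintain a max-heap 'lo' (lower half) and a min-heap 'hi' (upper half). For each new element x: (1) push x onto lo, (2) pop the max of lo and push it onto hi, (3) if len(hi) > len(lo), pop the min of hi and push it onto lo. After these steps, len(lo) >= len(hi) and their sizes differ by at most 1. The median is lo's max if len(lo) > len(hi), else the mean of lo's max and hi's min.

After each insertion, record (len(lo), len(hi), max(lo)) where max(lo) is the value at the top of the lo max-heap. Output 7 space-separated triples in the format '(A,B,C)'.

Step 1: insert 29 -> lo=[29] hi=[] -> (len(lo)=1, len(hi)=0, max(lo)=29)
Step 2: insert 45 -> lo=[29] hi=[45] -> (len(lo)=1, len(hi)=1, max(lo)=29)
Step 3: insert 31 -> lo=[29, 31] hi=[45] -> (len(lo)=2, len(hi)=1, max(lo)=31)
Step 4: insert 3 -> lo=[3, 29] hi=[31, 45] -> (len(lo)=2, len(hi)=2, max(lo)=29)
Step 5: insert 45 -> lo=[3, 29, 31] hi=[45, 45] -> (len(lo)=3, len(hi)=2, max(lo)=31)
Step 6: insert 10 -> lo=[3, 10, 29] hi=[31, 45, 45] -> (len(lo)=3, len(hi)=3, max(lo)=29)
Step 7: insert 43 -> lo=[3, 10, 29, 31] hi=[43, 45, 45] -> (len(lo)=4, len(hi)=3, max(lo)=31)

Answer: (1,0,29) (1,1,29) (2,1,31) (2,2,29) (3,2,31) (3,3,29) (4,3,31)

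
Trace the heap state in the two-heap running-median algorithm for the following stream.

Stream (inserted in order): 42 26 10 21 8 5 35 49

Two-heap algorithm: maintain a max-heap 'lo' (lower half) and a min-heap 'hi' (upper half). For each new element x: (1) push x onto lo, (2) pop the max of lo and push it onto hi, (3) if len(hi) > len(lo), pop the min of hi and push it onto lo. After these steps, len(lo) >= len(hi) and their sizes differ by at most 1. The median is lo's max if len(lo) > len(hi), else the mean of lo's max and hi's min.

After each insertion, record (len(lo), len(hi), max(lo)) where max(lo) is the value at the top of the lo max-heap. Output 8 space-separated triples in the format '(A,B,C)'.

Answer: (1,0,42) (1,1,26) (2,1,26) (2,2,21) (3,2,21) (3,3,10) (4,3,21) (4,4,21)

Derivation:
Step 1: insert 42 -> lo=[42] hi=[] -> (len(lo)=1, len(hi)=0, max(lo)=42)
Step 2: insert 26 -> lo=[26] hi=[42] -> (len(lo)=1, len(hi)=1, max(lo)=26)
Step 3: insert 10 -> lo=[10, 26] hi=[42] -> (len(lo)=2, len(hi)=1, max(lo)=26)
Step 4: insert 21 -> lo=[10, 21] hi=[26, 42] -> (len(lo)=2, len(hi)=2, max(lo)=21)
Step 5: insert 8 -> lo=[8, 10, 21] hi=[26, 42] -> (len(lo)=3, len(hi)=2, max(lo)=21)
Step 6: insert 5 -> lo=[5, 8, 10] hi=[21, 26, 42] -> (len(lo)=3, len(hi)=3, max(lo)=10)
Step 7: insert 35 -> lo=[5, 8, 10, 21] hi=[26, 35, 42] -> (len(lo)=4, len(hi)=3, max(lo)=21)
Step 8: insert 49 -> lo=[5, 8, 10, 21] hi=[26, 35, 42, 49] -> (len(lo)=4, len(hi)=4, max(lo)=21)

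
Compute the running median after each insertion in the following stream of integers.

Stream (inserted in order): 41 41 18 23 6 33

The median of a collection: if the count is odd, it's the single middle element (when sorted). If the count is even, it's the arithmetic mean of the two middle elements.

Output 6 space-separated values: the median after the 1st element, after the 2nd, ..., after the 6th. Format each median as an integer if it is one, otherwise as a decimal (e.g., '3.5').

Step 1: insert 41 -> lo=[41] (size 1, max 41) hi=[] (size 0) -> median=41
Step 2: insert 41 -> lo=[41] (size 1, max 41) hi=[41] (size 1, min 41) -> median=41
Step 3: insert 18 -> lo=[18, 41] (size 2, max 41) hi=[41] (size 1, min 41) -> median=41
Step 4: insert 23 -> lo=[18, 23] (size 2, max 23) hi=[41, 41] (size 2, min 41) -> median=32
Step 5: insert 6 -> lo=[6, 18, 23] (size 3, max 23) hi=[41, 41] (size 2, min 41) -> median=23
Step 6: insert 33 -> lo=[6, 18, 23] (size 3, max 23) hi=[33, 41, 41] (size 3, min 33) -> median=28

Answer: 41 41 41 32 23 28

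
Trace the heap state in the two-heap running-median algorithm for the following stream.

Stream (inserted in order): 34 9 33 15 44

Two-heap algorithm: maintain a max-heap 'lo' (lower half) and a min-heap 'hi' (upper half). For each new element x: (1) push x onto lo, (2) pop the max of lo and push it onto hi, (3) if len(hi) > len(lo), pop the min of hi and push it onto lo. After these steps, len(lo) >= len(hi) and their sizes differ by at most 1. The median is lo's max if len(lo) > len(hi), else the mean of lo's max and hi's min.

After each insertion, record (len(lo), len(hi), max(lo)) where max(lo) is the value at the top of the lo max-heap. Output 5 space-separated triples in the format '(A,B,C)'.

Answer: (1,0,34) (1,1,9) (2,1,33) (2,2,15) (3,2,33)

Derivation:
Step 1: insert 34 -> lo=[34] hi=[] -> (len(lo)=1, len(hi)=0, max(lo)=34)
Step 2: insert 9 -> lo=[9] hi=[34] -> (len(lo)=1, len(hi)=1, max(lo)=9)
Step 3: insert 33 -> lo=[9, 33] hi=[34] -> (len(lo)=2, len(hi)=1, max(lo)=33)
Step 4: insert 15 -> lo=[9, 15] hi=[33, 34] -> (len(lo)=2, len(hi)=2, max(lo)=15)
Step 5: insert 44 -> lo=[9, 15, 33] hi=[34, 44] -> (len(lo)=3, len(hi)=2, max(lo)=33)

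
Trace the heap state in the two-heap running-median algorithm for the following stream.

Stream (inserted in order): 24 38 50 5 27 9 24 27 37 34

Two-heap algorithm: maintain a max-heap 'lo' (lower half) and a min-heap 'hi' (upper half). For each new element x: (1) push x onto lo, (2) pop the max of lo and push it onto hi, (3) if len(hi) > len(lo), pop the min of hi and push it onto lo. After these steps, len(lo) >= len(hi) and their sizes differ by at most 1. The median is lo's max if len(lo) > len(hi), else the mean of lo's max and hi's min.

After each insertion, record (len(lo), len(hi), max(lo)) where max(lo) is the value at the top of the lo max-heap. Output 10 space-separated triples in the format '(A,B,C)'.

Answer: (1,0,24) (1,1,24) (2,1,38) (2,2,24) (3,2,27) (3,3,24) (4,3,24) (4,4,24) (5,4,27) (5,5,27)

Derivation:
Step 1: insert 24 -> lo=[24] hi=[] -> (len(lo)=1, len(hi)=0, max(lo)=24)
Step 2: insert 38 -> lo=[24] hi=[38] -> (len(lo)=1, len(hi)=1, max(lo)=24)
Step 3: insert 50 -> lo=[24, 38] hi=[50] -> (len(lo)=2, len(hi)=1, max(lo)=38)
Step 4: insert 5 -> lo=[5, 24] hi=[38, 50] -> (len(lo)=2, len(hi)=2, max(lo)=24)
Step 5: insert 27 -> lo=[5, 24, 27] hi=[38, 50] -> (len(lo)=3, len(hi)=2, max(lo)=27)
Step 6: insert 9 -> lo=[5, 9, 24] hi=[27, 38, 50] -> (len(lo)=3, len(hi)=3, max(lo)=24)
Step 7: insert 24 -> lo=[5, 9, 24, 24] hi=[27, 38, 50] -> (len(lo)=4, len(hi)=3, max(lo)=24)
Step 8: insert 27 -> lo=[5, 9, 24, 24] hi=[27, 27, 38, 50] -> (len(lo)=4, len(hi)=4, max(lo)=24)
Step 9: insert 37 -> lo=[5, 9, 24, 24, 27] hi=[27, 37, 38, 50] -> (len(lo)=5, len(hi)=4, max(lo)=27)
Step 10: insert 34 -> lo=[5, 9, 24, 24, 27] hi=[27, 34, 37, 38, 50] -> (len(lo)=5, len(hi)=5, max(lo)=27)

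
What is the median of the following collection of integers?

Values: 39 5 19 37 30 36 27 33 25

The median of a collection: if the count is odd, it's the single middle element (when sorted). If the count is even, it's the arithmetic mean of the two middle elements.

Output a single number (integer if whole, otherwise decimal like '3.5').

Answer: 30

Derivation:
Step 1: insert 39 -> lo=[39] (size 1, max 39) hi=[] (size 0) -> median=39
Step 2: insert 5 -> lo=[5] (size 1, max 5) hi=[39] (size 1, min 39) -> median=22
Step 3: insert 19 -> lo=[5, 19] (size 2, max 19) hi=[39] (size 1, min 39) -> median=19
Step 4: insert 37 -> lo=[5, 19] (size 2, max 19) hi=[37, 39] (size 2, min 37) -> median=28
Step 5: insert 30 -> lo=[5, 19, 30] (size 3, max 30) hi=[37, 39] (size 2, min 37) -> median=30
Step 6: insert 36 -> lo=[5, 19, 30] (size 3, max 30) hi=[36, 37, 39] (size 3, min 36) -> median=33
Step 7: insert 27 -> lo=[5, 19, 27, 30] (size 4, max 30) hi=[36, 37, 39] (size 3, min 36) -> median=30
Step 8: insert 33 -> lo=[5, 19, 27, 30] (size 4, max 30) hi=[33, 36, 37, 39] (size 4, min 33) -> median=31.5
Step 9: insert 25 -> lo=[5, 19, 25, 27, 30] (size 5, max 30) hi=[33, 36, 37, 39] (size 4, min 33) -> median=30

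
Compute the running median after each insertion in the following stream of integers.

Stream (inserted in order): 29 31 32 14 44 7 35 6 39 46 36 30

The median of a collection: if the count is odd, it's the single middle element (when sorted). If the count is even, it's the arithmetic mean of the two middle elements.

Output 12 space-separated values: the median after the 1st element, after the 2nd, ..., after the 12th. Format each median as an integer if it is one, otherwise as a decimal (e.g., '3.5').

Step 1: insert 29 -> lo=[29] (size 1, max 29) hi=[] (size 0) -> median=29
Step 2: insert 31 -> lo=[29] (size 1, max 29) hi=[31] (size 1, min 31) -> median=30
Step 3: insert 32 -> lo=[29, 31] (size 2, max 31) hi=[32] (size 1, min 32) -> median=31
Step 4: insert 14 -> lo=[14, 29] (size 2, max 29) hi=[31, 32] (size 2, min 31) -> median=30
Step 5: insert 44 -> lo=[14, 29, 31] (size 3, max 31) hi=[32, 44] (size 2, min 32) -> median=31
Step 6: insert 7 -> lo=[7, 14, 29] (size 3, max 29) hi=[31, 32, 44] (size 3, min 31) -> median=30
Step 7: insert 35 -> lo=[7, 14, 29, 31] (size 4, max 31) hi=[32, 35, 44] (size 3, min 32) -> median=31
Step 8: insert 6 -> lo=[6, 7, 14, 29] (size 4, max 29) hi=[31, 32, 35, 44] (size 4, min 31) -> median=30
Step 9: insert 39 -> lo=[6, 7, 14, 29, 31] (size 5, max 31) hi=[32, 35, 39, 44] (size 4, min 32) -> median=31
Step 10: insert 46 -> lo=[6, 7, 14, 29, 31] (size 5, max 31) hi=[32, 35, 39, 44, 46] (size 5, min 32) -> median=31.5
Step 11: insert 36 -> lo=[6, 7, 14, 29, 31, 32] (size 6, max 32) hi=[35, 36, 39, 44, 46] (size 5, min 35) -> median=32
Step 12: insert 30 -> lo=[6, 7, 14, 29, 30, 31] (size 6, max 31) hi=[32, 35, 36, 39, 44, 46] (size 6, min 32) -> median=31.5

Answer: 29 30 31 30 31 30 31 30 31 31.5 32 31.5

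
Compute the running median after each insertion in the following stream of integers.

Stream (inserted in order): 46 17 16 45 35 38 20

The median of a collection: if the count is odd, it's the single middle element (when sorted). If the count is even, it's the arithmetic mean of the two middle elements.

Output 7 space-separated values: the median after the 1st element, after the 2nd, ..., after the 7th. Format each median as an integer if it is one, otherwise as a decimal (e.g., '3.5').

Answer: 46 31.5 17 31 35 36.5 35

Derivation:
Step 1: insert 46 -> lo=[46] (size 1, max 46) hi=[] (size 0) -> median=46
Step 2: insert 17 -> lo=[17] (size 1, max 17) hi=[46] (size 1, min 46) -> median=31.5
Step 3: insert 16 -> lo=[16, 17] (size 2, max 17) hi=[46] (size 1, min 46) -> median=17
Step 4: insert 45 -> lo=[16, 17] (size 2, max 17) hi=[45, 46] (size 2, min 45) -> median=31
Step 5: insert 35 -> lo=[16, 17, 35] (size 3, max 35) hi=[45, 46] (size 2, min 45) -> median=35
Step 6: insert 38 -> lo=[16, 17, 35] (size 3, max 35) hi=[38, 45, 46] (size 3, min 38) -> median=36.5
Step 7: insert 20 -> lo=[16, 17, 20, 35] (size 4, max 35) hi=[38, 45, 46] (size 3, min 38) -> median=35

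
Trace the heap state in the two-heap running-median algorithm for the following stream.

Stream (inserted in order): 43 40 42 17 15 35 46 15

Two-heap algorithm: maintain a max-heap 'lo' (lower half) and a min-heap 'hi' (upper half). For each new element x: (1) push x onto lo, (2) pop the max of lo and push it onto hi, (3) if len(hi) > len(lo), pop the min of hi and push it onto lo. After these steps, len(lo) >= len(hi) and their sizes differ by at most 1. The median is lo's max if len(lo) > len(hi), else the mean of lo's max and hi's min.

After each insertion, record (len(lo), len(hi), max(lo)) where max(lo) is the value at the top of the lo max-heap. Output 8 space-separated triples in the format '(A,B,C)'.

Answer: (1,0,43) (1,1,40) (2,1,42) (2,2,40) (3,2,40) (3,3,35) (4,3,40) (4,4,35)

Derivation:
Step 1: insert 43 -> lo=[43] hi=[] -> (len(lo)=1, len(hi)=0, max(lo)=43)
Step 2: insert 40 -> lo=[40] hi=[43] -> (len(lo)=1, len(hi)=1, max(lo)=40)
Step 3: insert 42 -> lo=[40, 42] hi=[43] -> (len(lo)=2, len(hi)=1, max(lo)=42)
Step 4: insert 17 -> lo=[17, 40] hi=[42, 43] -> (len(lo)=2, len(hi)=2, max(lo)=40)
Step 5: insert 15 -> lo=[15, 17, 40] hi=[42, 43] -> (len(lo)=3, len(hi)=2, max(lo)=40)
Step 6: insert 35 -> lo=[15, 17, 35] hi=[40, 42, 43] -> (len(lo)=3, len(hi)=3, max(lo)=35)
Step 7: insert 46 -> lo=[15, 17, 35, 40] hi=[42, 43, 46] -> (len(lo)=4, len(hi)=3, max(lo)=40)
Step 8: insert 15 -> lo=[15, 15, 17, 35] hi=[40, 42, 43, 46] -> (len(lo)=4, len(hi)=4, max(lo)=35)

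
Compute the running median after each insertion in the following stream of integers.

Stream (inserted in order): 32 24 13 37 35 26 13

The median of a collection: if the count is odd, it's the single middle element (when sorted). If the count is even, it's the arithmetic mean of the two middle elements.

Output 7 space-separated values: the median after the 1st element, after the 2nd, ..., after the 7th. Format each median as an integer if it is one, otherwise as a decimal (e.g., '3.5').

Answer: 32 28 24 28 32 29 26

Derivation:
Step 1: insert 32 -> lo=[32] (size 1, max 32) hi=[] (size 0) -> median=32
Step 2: insert 24 -> lo=[24] (size 1, max 24) hi=[32] (size 1, min 32) -> median=28
Step 3: insert 13 -> lo=[13, 24] (size 2, max 24) hi=[32] (size 1, min 32) -> median=24
Step 4: insert 37 -> lo=[13, 24] (size 2, max 24) hi=[32, 37] (size 2, min 32) -> median=28
Step 5: insert 35 -> lo=[13, 24, 32] (size 3, max 32) hi=[35, 37] (size 2, min 35) -> median=32
Step 6: insert 26 -> lo=[13, 24, 26] (size 3, max 26) hi=[32, 35, 37] (size 3, min 32) -> median=29
Step 7: insert 13 -> lo=[13, 13, 24, 26] (size 4, max 26) hi=[32, 35, 37] (size 3, min 32) -> median=26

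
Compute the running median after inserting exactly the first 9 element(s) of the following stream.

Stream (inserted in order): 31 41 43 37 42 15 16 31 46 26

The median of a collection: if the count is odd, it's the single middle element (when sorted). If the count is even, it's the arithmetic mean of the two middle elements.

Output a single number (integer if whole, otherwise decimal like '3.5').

Answer: 37

Derivation:
Step 1: insert 31 -> lo=[31] (size 1, max 31) hi=[] (size 0) -> median=31
Step 2: insert 41 -> lo=[31] (size 1, max 31) hi=[41] (size 1, min 41) -> median=36
Step 3: insert 43 -> lo=[31, 41] (size 2, max 41) hi=[43] (size 1, min 43) -> median=41
Step 4: insert 37 -> lo=[31, 37] (size 2, max 37) hi=[41, 43] (size 2, min 41) -> median=39
Step 5: insert 42 -> lo=[31, 37, 41] (size 3, max 41) hi=[42, 43] (size 2, min 42) -> median=41
Step 6: insert 15 -> lo=[15, 31, 37] (size 3, max 37) hi=[41, 42, 43] (size 3, min 41) -> median=39
Step 7: insert 16 -> lo=[15, 16, 31, 37] (size 4, max 37) hi=[41, 42, 43] (size 3, min 41) -> median=37
Step 8: insert 31 -> lo=[15, 16, 31, 31] (size 4, max 31) hi=[37, 41, 42, 43] (size 4, min 37) -> median=34
Step 9: insert 46 -> lo=[15, 16, 31, 31, 37] (size 5, max 37) hi=[41, 42, 43, 46] (size 4, min 41) -> median=37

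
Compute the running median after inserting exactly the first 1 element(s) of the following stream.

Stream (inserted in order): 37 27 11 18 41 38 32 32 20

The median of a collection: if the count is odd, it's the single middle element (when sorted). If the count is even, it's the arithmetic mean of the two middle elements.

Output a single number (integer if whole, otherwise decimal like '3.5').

Step 1: insert 37 -> lo=[37] (size 1, max 37) hi=[] (size 0) -> median=37

Answer: 37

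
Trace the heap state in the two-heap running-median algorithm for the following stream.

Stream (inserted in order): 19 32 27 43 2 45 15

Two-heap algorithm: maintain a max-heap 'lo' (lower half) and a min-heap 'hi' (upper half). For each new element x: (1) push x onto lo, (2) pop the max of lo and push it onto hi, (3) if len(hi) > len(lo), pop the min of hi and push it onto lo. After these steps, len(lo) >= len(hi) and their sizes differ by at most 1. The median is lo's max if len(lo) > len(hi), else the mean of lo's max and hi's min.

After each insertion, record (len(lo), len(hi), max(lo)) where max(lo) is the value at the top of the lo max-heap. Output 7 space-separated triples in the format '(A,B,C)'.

Answer: (1,0,19) (1,1,19) (2,1,27) (2,2,27) (3,2,27) (3,3,27) (4,3,27)

Derivation:
Step 1: insert 19 -> lo=[19] hi=[] -> (len(lo)=1, len(hi)=0, max(lo)=19)
Step 2: insert 32 -> lo=[19] hi=[32] -> (len(lo)=1, len(hi)=1, max(lo)=19)
Step 3: insert 27 -> lo=[19, 27] hi=[32] -> (len(lo)=2, len(hi)=1, max(lo)=27)
Step 4: insert 43 -> lo=[19, 27] hi=[32, 43] -> (len(lo)=2, len(hi)=2, max(lo)=27)
Step 5: insert 2 -> lo=[2, 19, 27] hi=[32, 43] -> (len(lo)=3, len(hi)=2, max(lo)=27)
Step 6: insert 45 -> lo=[2, 19, 27] hi=[32, 43, 45] -> (len(lo)=3, len(hi)=3, max(lo)=27)
Step 7: insert 15 -> lo=[2, 15, 19, 27] hi=[32, 43, 45] -> (len(lo)=4, len(hi)=3, max(lo)=27)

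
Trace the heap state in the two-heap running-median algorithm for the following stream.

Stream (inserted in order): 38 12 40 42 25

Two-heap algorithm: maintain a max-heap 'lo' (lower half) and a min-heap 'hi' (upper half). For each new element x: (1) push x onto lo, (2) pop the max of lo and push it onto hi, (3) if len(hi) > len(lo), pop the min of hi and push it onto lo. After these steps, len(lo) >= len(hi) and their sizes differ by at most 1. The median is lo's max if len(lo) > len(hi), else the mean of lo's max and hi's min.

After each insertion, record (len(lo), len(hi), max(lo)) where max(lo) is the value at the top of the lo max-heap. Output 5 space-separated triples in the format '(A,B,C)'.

Step 1: insert 38 -> lo=[38] hi=[] -> (len(lo)=1, len(hi)=0, max(lo)=38)
Step 2: insert 12 -> lo=[12] hi=[38] -> (len(lo)=1, len(hi)=1, max(lo)=12)
Step 3: insert 40 -> lo=[12, 38] hi=[40] -> (len(lo)=2, len(hi)=1, max(lo)=38)
Step 4: insert 42 -> lo=[12, 38] hi=[40, 42] -> (len(lo)=2, len(hi)=2, max(lo)=38)
Step 5: insert 25 -> lo=[12, 25, 38] hi=[40, 42] -> (len(lo)=3, len(hi)=2, max(lo)=38)

Answer: (1,0,38) (1,1,12) (2,1,38) (2,2,38) (3,2,38)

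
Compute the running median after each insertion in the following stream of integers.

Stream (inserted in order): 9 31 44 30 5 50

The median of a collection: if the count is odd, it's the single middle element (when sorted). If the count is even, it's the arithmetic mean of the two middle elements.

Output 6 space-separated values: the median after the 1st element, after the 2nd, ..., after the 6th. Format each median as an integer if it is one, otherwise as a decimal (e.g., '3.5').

Step 1: insert 9 -> lo=[9] (size 1, max 9) hi=[] (size 0) -> median=9
Step 2: insert 31 -> lo=[9] (size 1, max 9) hi=[31] (size 1, min 31) -> median=20
Step 3: insert 44 -> lo=[9, 31] (size 2, max 31) hi=[44] (size 1, min 44) -> median=31
Step 4: insert 30 -> lo=[9, 30] (size 2, max 30) hi=[31, 44] (size 2, min 31) -> median=30.5
Step 5: insert 5 -> lo=[5, 9, 30] (size 3, max 30) hi=[31, 44] (size 2, min 31) -> median=30
Step 6: insert 50 -> lo=[5, 9, 30] (size 3, max 30) hi=[31, 44, 50] (size 3, min 31) -> median=30.5

Answer: 9 20 31 30.5 30 30.5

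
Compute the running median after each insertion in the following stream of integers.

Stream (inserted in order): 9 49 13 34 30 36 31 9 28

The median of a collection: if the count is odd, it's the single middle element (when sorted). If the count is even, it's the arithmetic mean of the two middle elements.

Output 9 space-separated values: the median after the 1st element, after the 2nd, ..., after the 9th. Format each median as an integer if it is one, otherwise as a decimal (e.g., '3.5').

Answer: 9 29 13 23.5 30 32 31 30.5 30

Derivation:
Step 1: insert 9 -> lo=[9] (size 1, max 9) hi=[] (size 0) -> median=9
Step 2: insert 49 -> lo=[9] (size 1, max 9) hi=[49] (size 1, min 49) -> median=29
Step 3: insert 13 -> lo=[9, 13] (size 2, max 13) hi=[49] (size 1, min 49) -> median=13
Step 4: insert 34 -> lo=[9, 13] (size 2, max 13) hi=[34, 49] (size 2, min 34) -> median=23.5
Step 5: insert 30 -> lo=[9, 13, 30] (size 3, max 30) hi=[34, 49] (size 2, min 34) -> median=30
Step 6: insert 36 -> lo=[9, 13, 30] (size 3, max 30) hi=[34, 36, 49] (size 3, min 34) -> median=32
Step 7: insert 31 -> lo=[9, 13, 30, 31] (size 4, max 31) hi=[34, 36, 49] (size 3, min 34) -> median=31
Step 8: insert 9 -> lo=[9, 9, 13, 30] (size 4, max 30) hi=[31, 34, 36, 49] (size 4, min 31) -> median=30.5
Step 9: insert 28 -> lo=[9, 9, 13, 28, 30] (size 5, max 30) hi=[31, 34, 36, 49] (size 4, min 31) -> median=30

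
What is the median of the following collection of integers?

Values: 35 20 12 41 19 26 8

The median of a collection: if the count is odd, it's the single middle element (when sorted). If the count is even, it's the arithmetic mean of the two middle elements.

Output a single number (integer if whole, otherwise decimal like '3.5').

Step 1: insert 35 -> lo=[35] (size 1, max 35) hi=[] (size 0) -> median=35
Step 2: insert 20 -> lo=[20] (size 1, max 20) hi=[35] (size 1, min 35) -> median=27.5
Step 3: insert 12 -> lo=[12, 20] (size 2, max 20) hi=[35] (size 1, min 35) -> median=20
Step 4: insert 41 -> lo=[12, 20] (size 2, max 20) hi=[35, 41] (size 2, min 35) -> median=27.5
Step 5: insert 19 -> lo=[12, 19, 20] (size 3, max 20) hi=[35, 41] (size 2, min 35) -> median=20
Step 6: insert 26 -> lo=[12, 19, 20] (size 3, max 20) hi=[26, 35, 41] (size 3, min 26) -> median=23
Step 7: insert 8 -> lo=[8, 12, 19, 20] (size 4, max 20) hi=[26, 35, 41] (size 3, min 26) -> median=20

Answer: 20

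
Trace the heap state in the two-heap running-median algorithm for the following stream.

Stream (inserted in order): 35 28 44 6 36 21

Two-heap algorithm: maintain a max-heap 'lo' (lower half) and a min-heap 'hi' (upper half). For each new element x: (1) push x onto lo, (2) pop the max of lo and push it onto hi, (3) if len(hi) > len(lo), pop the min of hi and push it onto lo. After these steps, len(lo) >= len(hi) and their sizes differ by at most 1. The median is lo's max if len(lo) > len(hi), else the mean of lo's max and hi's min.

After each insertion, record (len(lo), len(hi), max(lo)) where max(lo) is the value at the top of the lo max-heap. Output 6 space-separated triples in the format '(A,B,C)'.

Answer: (1,0,35) (1,1,28) (2,1,35) (2,2,28) (3,2,35) (3,3,28)

Derivation:
Step 1: insert 35 -> lo=[35] hi=[] -> (len(lo)=1, len(hi)=0, max(lo)=35)
Step 2: insert 28 -> lo=[28] hi=[35] -> (len(lo)=1, len(hi)=1, max(lo)=28)
Step 3: insert 44 -> lo=[28, 35] hi=[44] -> (len(lo)=2, len(hi)=1, max(lo)=35)
Step 4: insert 6 -> lo=[6, 28] hi=[35, 44] -> (len(lo)=2, len(hi)=2, max(lo)=28)
Step 5: insert 36 -> lo=[6, 28, 35] hi=[36, 44] -> (len(lo)=3, len(hi)=2, max(lo)=35)
Step 6: insert 21 -> lo=[6, 21, 28] hi=[35, 36, 44] -> (len(lo)=3, len(hi)=3, max(lo)=28)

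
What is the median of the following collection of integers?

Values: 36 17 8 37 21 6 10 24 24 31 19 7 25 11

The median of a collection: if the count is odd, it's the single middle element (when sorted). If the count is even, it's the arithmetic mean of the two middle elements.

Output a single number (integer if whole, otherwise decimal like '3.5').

Step 1: insert 36 -> lo=[36] (size 1, max 36) hi=[] (size 0) -> median=36
Step 2: insert 17 -> lo=[17] (size 1, max 17) hi=[36] (size 1, min 36) -> median=26.5
Step 3: insert 8 -> lo=[8, 17] (size 2, max 17) hi=[36] (size 1, min 36) -> median=17
Step 4: insert 37 -> lo=[8, 17] (size 2, max 17) hi=[36, 37] (size 2, min 36) -> median=26.5
Step 5: insert 21 -> lo=[8, 17, 21] (size 3, max 21) hi=[36, 37] (size 2, min 36) -> median=21
Step 6: insert 6 -> lo=[6, 8, 17] (size 3, max 17) hi=[21, 36, 37] (size 3, min 21) -> median=19
Step 7: insert 10 -> lo=[6, 8, 10, 17] (size 4, max 17) hi=[21, 36, 37] (size 3, min 21) -> median=17
Step 8: insert 24 -> lo=[6, 8, 10, 17] (size 4, max 17) hi=[21, 24, 36, 37] (size 4, min 21) -> median=19
Step 9: insert 24 -> lo=[6, 8, 10, 17, 21] (size 5, max 21) hi=[24, 24, 36, 37] (size 4, min 24) -> median=21
Step 10: insert 31 -> lo=[6, 8, 10, 17, 21] (size 5, max 21) hi=[24, 24, 31, 36, 37] (size 5, min 24) -> median=22.5
Step 11: insert 19 -> lo=[6, 8, 10, 17, 19, 21] (size 6, max 21) hi=[24, 24, 31, 36, 37] (size 5, min 24) -> median=21
Step 12: insert 7 -> lo=[6, 7, 8, 10, 17, 19] (size 6, max 19) hi=[21, 24, 24, 31, 36, 37] (size 6, min 21) -> median=20
Step 13: insert 25 -> lo=[6, 7, 8, 10, 17, 19, 21] (size 7, max 21) hi=[24, 24, 25, 31, 36, 37] (size 6, min 24) -> median=21
Step 14: insert 11 -> lo=[6, 7, 8, 10, 11, 17, 19] (size 7, max 19) hi=[21, 24, 24, 25, 31, 36, 37] (size 7, min 21) -> median=20

Answer: 20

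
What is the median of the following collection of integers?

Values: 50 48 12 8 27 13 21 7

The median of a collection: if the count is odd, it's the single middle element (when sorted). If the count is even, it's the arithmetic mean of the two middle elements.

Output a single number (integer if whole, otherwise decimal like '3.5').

Step 1: insert 50 -> lo=[50] (size 1, max 50) hi=[] (size 0) -> median=50
Step 2: insert 48 -> lo=[48] (size 1, max 48) hi=[50] (size 1, min 50) -> median=49
Step 3: insert 12 -> lo=[12, 48] (size 2, max 48) hi=[50] (size 1, min 50) -> median=48
Step 4: insert 8 -> lo=[8, 12] (size 2, max 12) hi=[48, 50] (size 2, min 48) -> median=30
Step 5: insert 27 -> lo=[8, 12, 27] (size 3, max 27) hi=[48, 50] (size 2, min 48) -> median=27
Step 6: insert 13 -> lo=[8, 12, 13] (size 3, max 13) hi=[27, 48, 50] (size 3, min 27) -> median=20
Step 7: insert 21 -> lo=[8, 12, 13, 21] (size 4, max 21) hi=[27, 48, 50] (size 3, min 27) -> median=21
Step 8: insert 7 -> lo=[7, 8, 12, 13] (size 4, max 13) hi=[21, 27, 48, 50] (size 4, min 21) -> median=17

Answer: 17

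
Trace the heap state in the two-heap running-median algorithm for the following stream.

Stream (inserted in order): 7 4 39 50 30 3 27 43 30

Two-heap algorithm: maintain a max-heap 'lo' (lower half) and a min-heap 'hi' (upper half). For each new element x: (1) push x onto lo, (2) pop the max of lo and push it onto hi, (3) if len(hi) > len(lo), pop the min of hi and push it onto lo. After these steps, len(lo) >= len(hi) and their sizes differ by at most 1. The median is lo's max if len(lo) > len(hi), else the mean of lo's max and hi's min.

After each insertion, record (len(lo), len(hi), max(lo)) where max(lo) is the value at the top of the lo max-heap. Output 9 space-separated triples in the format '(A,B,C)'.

Answer: (1,0,7) (1,1,4) (2,1,7) (2,2,7) (3,2,30) (3,3,7) (4,3,27) (4,4,27) (5,4,30)

Derivation:
Step 1: insert 7 -> lo=[7] hi=[] -> (len(lo)=1, len(hi)=0, max(lo)=7)
Step 2: insert 4 -> lo=[4] hi=[7] -> (len(lo)=1, len(hi)=1, max(lo)=4)
Step 3: insert 39 -> lo=[4, 7] hi=[39] -> (len(lo)=2, len(hi)=1, max(lo)=7)
Step 4: insert 50 -> lo=[4, 7] hi=[39, 50] -> (len(lo)=2, len(hi)=2, max(lo)=7)
Step 5: insert 30 -> lo=[4, 7, 30] hi=[39, 50] -> (len(lo)=3, len(hi)=2, max(lo)=30)
Step 6: insert 3 -> lo=[3, 4, 7] hi=[30, 39, 50] -> (len(lo)=3, len(hi)=3, max(lo)=7)
Step 7: insert 27 -> lo=[3, 4, 7, 27] hi=[30, 39, 50] -> (len(lo)=4, len(hi)=3, max(lo)=27)
Step 8: insert 43 -> lo=[3, 4, 7, 27] hi=[30, 39, 43, 50] -> (len(lo)=4, len(hi)=4, max(lo)=27)
Step 9: insert 30 -> lo=[3, 4, 7, 27, 30] hi=[30, 39, 43, 50] -> (len(lo)=5, len(hi)=4, max(lo)=30)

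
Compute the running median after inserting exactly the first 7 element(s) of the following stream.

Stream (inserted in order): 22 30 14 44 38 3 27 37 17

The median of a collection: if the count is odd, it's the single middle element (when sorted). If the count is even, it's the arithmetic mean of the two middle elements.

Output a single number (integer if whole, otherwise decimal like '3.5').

Answer: 27

Derivation:
Step 1: insert 22 -> lo=[22] (size 1, max 22) hi=[] (size 0) -> median=22
Step 2: insert 30 -> lo=[22] (size 1, max 22) hi=[30] (size 1, min 30) -> median=26
Step 3: insert 14 -> lo=[14, 22] (size 2, max 22) hi=[30] (size 1, min 30) -> median=22
Step 4: insert 44 -> lo=[14, 22] (size 2, max 22) hi=[30, 44] (size 2, min 30) -> median=26
Step 5: insert 38 -> lo=[14, 22, 30] (size 3, max 30) hi=[38, 44] (size 2, min 38) -> median=30
Step 6: insert 3 -> lo=[3, 14, 22] (size 3, max 22) hi=[30, 38, 44] (size 3, min 30) -> median=26
Step 7: insert 27 -> lo=[3, 14, 22, 27] (size 4, max 27) hi=[30, 38, 44] (size 3, min 30) -> median=27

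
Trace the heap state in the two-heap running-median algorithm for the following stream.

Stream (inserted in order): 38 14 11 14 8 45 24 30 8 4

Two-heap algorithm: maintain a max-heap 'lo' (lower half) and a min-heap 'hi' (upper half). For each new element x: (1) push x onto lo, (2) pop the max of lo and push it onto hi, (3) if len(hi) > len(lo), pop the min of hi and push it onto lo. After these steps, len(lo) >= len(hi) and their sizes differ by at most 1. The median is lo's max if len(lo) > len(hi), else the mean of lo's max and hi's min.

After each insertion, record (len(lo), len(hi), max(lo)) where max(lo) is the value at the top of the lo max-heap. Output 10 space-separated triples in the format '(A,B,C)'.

Answer: (1,0,38) (1,1,14) (2,1,14) (2,2,14) (3,2,14) (3,3,14) (4,3,14) (4,4,14) (5,4,14) (5,5,14)

Derivation:
Step 1: insert 38 -> lo=[38] hi=[] -> (len(lo)=1, len(hi)=0, max(lo)=38)
Step 2: insert 14 -> lo=[14] hi=[38] -> (len(lo)=1, len(hi)=1, max(lo)=14)
Step 3: insert 11 -> lo=[11, 14] hi=[38] -> (len(lo)=2, len(hi)=1, max(lo)=14)
Step 4: insert 14 -> lo=[11, 14] hi=[14, 38] -> (len(lo)=2, len(hi)=2, max(lo)=14)
Step 5: insert 8 -> lo=[8, 11, 14] hi=[14, 38] -> (len(lo)=3, len(hi)=2, max(lo)=14)
Step 6: insert 45 -> lo=[8, 11, 14] hi=[14, 38, 45] -> (len(lo)=3, len(hi)=3, max(lo)=14)
Step 7: insert 24 -> lo=[8, 11, 14, 14] hi=[24, 38, 45] -> (len(lo)=4, len(hi)=3, max(lo)=14)
Step 8: insert 30 -> lo=[8, 11, 14, 14] hi=[24, 30, 38, 45] -> (len(lo)=4, len(hi)=4, max(lo)=14)
Step 9: insert 8 -> lo=[8, 8, 11, 14, 14] hi=[24, 30, 38, 45] -> (len(lo)=5, len(hi)=4, max(lo)=14)
Step 10: insert 4 -> lo=[4, 8, 8, 11, 14] hi=[14, 24, 30, 38, 45] -> (len(lo)=5, len(hi)=5, max(lo)=14)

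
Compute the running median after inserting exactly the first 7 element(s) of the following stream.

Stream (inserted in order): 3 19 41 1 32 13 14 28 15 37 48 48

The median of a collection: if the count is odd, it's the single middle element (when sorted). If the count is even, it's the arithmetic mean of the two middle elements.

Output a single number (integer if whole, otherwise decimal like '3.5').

Answer: 14

Derivation:
Step 1: insert 3 -> lo=[3] (size 1, max 3) hi=[] (size 0) -> median=3
Step 2: insert 19 -> lo=[3] (size 1, max 3) hi=[19] (size 1, min 19) -> median=11
Step 3: insert 41 -> lo=[3, 19] (size 2, max 19) hi=[41] (size 1, min 41) -> median=19
Step 4: insert 1 -> lo=[1, 3] (size 2, max 3) hi=[19, 41] (size 2, min 19) -> median=11
Step 5: insert 32 -> lo=[1, 3, 19] (size 3, max 19) hi=[32, 41] (size 2, min 32) -> median=19
Step 6: insert 13 -> lo=[1, 3, 13] (size 3, max 13) hi=[19, 32, 41] (size 3, min 19) -> median=16
Step 7: insert 14 -> lo=[1, 3, 13, 14] (size 4, max 14) hi=[19, 32, 41] (size 3, min 19) -> median=14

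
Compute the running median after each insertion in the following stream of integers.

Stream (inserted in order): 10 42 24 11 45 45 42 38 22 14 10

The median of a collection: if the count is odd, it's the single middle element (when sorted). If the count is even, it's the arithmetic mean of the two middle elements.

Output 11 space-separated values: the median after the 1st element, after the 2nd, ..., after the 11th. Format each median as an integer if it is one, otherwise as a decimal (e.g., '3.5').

Step 1: insert 10 -> lo=[10] (size 1, max 10) hi=[] (size 0) -> median=10
Step 2: insert 42 -> lo=[10] (size 1, max 10) hi=[42] (size 1, min 42) -> median=26
Step 3: insert 24 -> lo=[10, 24] (size 2, max 24) hi=[42] (size 1, min 42) -> median=24
Step 4: insert 11 -> lo=[10, 11] (size 2, max 11) hi=[24, 42] (size 2, min 24) -> median=17.5
Step 5: insert 45 -> lo=[10, 11, 24] (size 3, max 24) hi=[42, 45] (size 2, min 42) -> median=24
Step 6: insert 45 -> lo=[10, 11, 24] (size 3, max 24) hi=[42, 45, 45] (size 3, min 42) -> median=33
Step 7: insert 42 -> lo=[10, 11, 24, 42] (size 4, max 42) hi=[42, 45, 45] (size 3, min 42) -> median=42
Step 8: insert 38 -> lo=[10, 11, 24, 38] (size 4, max 38) hi=[42, 42, 45, 45] (size 4, min 42) -> median=40
Step 9: insert 22 -> lo=[10, 11, 22, 24, 38] (size 5, max 38) hi=[42, 42, 45, 45] (size 4, min 42) -> median=38
Step 10: insert 14 -> lo=[10, 11, 14, 22, 24] (size 5, max 24) hi=[38, 42, 42, 45, 45] (size 5, min 38) -> median=31
Step 11: insert 10 -> lo=[10, 10, 11, 14, 22, 24] (size 6, max 24) hi=[38, 42, 42, 45, 45] (size 5, min 38) -> median=24

Answer: 10 26 24 17.5 24 33 42 40 38 31 24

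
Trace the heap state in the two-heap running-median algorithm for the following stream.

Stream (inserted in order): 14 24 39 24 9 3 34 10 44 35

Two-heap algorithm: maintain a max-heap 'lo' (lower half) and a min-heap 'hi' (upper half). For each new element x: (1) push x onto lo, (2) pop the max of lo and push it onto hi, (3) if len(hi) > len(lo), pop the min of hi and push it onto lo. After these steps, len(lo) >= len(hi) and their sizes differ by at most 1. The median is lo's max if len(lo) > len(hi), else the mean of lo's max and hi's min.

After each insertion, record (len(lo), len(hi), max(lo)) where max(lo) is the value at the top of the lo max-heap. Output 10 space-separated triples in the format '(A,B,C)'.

Answer: (1,0,14) (1,1,14) (2,1,24) (2,2,24) (3,2,24) (3,3,14) (4,3,24) (4,4,14) (5,4,24) (5,5,24)

Derivation:
Step 1: insert 14 -> lo=[14] hi=[] -> (len(lo)=1, len(hi)=0, max(lo)=14)
Step 2: insert 24 -> lo=[14] hi=[24] -> (len(lo)=1, len(hi)=1, max(lo)=14)
Step 3: insert 39 -> lo=[14, 24] hi=[39] -> (len(lo)=2, len(hi)=1, max(lo)=24)
Step 4: insert 24 -> lo=[14, 24] hi=[24, 39] -> (len(lo)=2, len(hi)=2, max(lo)=24)
Step 5: insert 9 -> lo=[9, 14, 24] hi=[24, 39] -> (len(lo)=3, len(hi)=2, max(lo)=24)
Step 6: insert 3 -> lo=[3, 9, 14] hi=[24, 24, 39] -> (len(lo)=3, len(hi)=3, max(lo)=14)
Step 7: insert 34 -> lo=[3, 9, 14, 24] hi=[24, 34, 39] -> (len(lo)=4, len(hi)=3, max(lo)=24)
Step 8: insert 10 -> lo=[3, 9, 10, 14] hi=[24, 24, 34, 39] -> (len(lo)=4, len(hi)=4, max(lo)=14)
Step 9: insert 44 -> lo=[3, 9, 10, 14, 24] hi=[24, 34, 39, 44] -> (len(lo)=5, len(hi)=4, max(lo)=24)
Step 10: insert 35 -> lo=[3, 9, 10, 14, 24] hi=[24, 34, 35, 39, 44] -> (len(lo)=5, len(hi)=5, max(lo)=24)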